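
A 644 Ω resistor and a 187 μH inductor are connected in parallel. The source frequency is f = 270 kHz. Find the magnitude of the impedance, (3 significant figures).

ω = 2πf = 1.696e+06 rad/s
X_L = ωL = 317 Ω
Parallel: admittances add. Y = 1/R + 1/(jωL)
Y = (0.00155 − j0.00315) S
|Y| = 0.00351 S → |Z| = 1/|Y| = 285 Ω, ∠Z = −∠Y = 63.8°

285 Ω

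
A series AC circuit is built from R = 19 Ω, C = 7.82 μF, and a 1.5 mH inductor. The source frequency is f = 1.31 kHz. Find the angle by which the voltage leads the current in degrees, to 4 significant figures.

ω = 2πf = 8231 rad/s
X_L = ωL = 12.35 Ω
X_C = 1/(ωC) = 15.54 Ω
Net reactance X = X_L − X_C = -3.190 Ω
Z = 19.00 − j3.190 Ω
|Z| = √(19.00² + 3.190²) = 19.27 Ω
∠Z = arctan(-3.190/19.00) = -9.530°

-9.530°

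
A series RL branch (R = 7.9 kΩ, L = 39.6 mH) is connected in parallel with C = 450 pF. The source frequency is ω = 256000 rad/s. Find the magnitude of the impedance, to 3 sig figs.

13900 Ω

X_L = ωL = 10100 Ω
X_C = 1/(ωC) = 8680 Ω
Branch 1 (R+jX_L): Z₁ = 7900 + j10100 Ω, |Z₁| = 12900 Ω
Branch 2 (−jX_C): Z₂ = −j8680 Ω
Parallel: Z = Z₁Z₂/(Z₁+Z₂), |Z| = 13900 Ω, ∠Z = -48.4°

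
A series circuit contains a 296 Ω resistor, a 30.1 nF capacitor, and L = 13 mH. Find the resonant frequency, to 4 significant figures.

ω₀ = 1/√(LC) = 1/√(0.013 × 3.01e-08) = 50550 rad/s
f₀ = ω₀/(2π) = 8.046 kHz

8.046 kHz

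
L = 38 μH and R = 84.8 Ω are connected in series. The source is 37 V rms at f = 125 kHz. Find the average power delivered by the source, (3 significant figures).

ω = 2πf = 785400 rad/s
X_L = ωL = 29.8 Ω
Z = 84.8 + j29.8 Ω
|Z| = √(84.8² + 29.8²) = 89.9 Ω
∠Z = arctan(29.8/84.8) = 19.4°
I = V/|Z| = 412 mA
P = VI cos φ = 37 × 0.412 × cos(19.4°) = 14.4 W

14.4 W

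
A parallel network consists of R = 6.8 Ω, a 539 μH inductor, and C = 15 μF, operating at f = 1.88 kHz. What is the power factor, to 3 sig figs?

ω = 2πf = 11810 rad/s
X_L = ωL = 6.37 Ω
X_C = 1/(ωC) = 5.64 Ω
Parallel: admittances add. Y = 1/R + 1/(jωL) + jωC
Y = (0.147 + j0.0201) S
|Y| = 0.148 S → |Z| = 1/|Y| = 6.74 Ω, ∠Z = −∠Y = -7.79°
cos φ = cos(-7.79°) = 0.991

0.991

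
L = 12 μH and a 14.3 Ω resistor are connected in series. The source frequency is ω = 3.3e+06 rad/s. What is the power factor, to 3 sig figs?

0.340

X_L = ωL = 39.6 Ω
Z = 14.3 + j39.6 Ω
|Z| = √(14.3² + 39.6²) = 42.1 Ω
∠Z = arctan(39.6/14.3) = 70.1°
cos φ = cos(70.1°) = 0.340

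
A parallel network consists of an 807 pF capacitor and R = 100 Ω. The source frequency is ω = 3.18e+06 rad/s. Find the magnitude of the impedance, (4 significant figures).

96.86 Ω

X_C = 1/(ωC) = 389.7 Ω
Parallel: admittances add. Y = 1/R + jωC
Y = (0.01000 + j0.002566) S
|Y| = 0.01032 S → |Z| = 1/|Y| = 96.86 Ω, ∠Z = −∠Y = -14.39°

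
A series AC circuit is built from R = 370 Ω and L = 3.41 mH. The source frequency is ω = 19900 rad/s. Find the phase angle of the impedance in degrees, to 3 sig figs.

X_L = ωL = 67.9 Ω
Z = 370 + j67.9 Ω
|Z| = √(370² + 67.9²) = 376 Ω
∠Z = arctan(67.9/370) = 10.4°

10.4°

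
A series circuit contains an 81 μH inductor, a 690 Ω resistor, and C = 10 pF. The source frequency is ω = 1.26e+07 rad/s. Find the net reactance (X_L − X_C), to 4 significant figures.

X_L = ωL = 1021 Ω
X_C = 1/(ωC) = 7937 Ω
X = 1021 − 7937 = -6916 Ω

-6916 Ω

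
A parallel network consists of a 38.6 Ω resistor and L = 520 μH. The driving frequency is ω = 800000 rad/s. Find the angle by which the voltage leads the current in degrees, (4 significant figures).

5.301°

X_L = ωL = 416.0 Ω
Parallel: admittances add. Y = 1/R + 1/(jωL)
Y = (0.02591 − j0.002404) S
|Y| = 0.02602 S → |Z| = 1/|Y| = 38.43 Ω, ∠Z = −∠Y = 5.301°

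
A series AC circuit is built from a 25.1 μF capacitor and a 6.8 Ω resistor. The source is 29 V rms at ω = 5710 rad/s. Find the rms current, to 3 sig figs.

2.98 A

X_C = 1/(ωC) = 6.98 Ω
Z = 6.80 − j6.98 Ω
|Z| = √(6.80² + 6.98²) = 9.74 Ω
I = V/|Z| = 29/9.74 = 2.98 A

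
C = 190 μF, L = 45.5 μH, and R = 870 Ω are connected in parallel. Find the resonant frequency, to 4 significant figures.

ω₀ = 1/√(LC) = 1/√(4.55e-05 × 0.00019) = 10760 rad/s
f₀ = ω₀/(2π) = 1.712 kHz

1.712 kHz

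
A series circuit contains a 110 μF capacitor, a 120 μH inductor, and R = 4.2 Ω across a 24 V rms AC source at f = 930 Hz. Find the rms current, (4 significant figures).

ω = 2πf = 5843 rad/s
X_L = ωL = 0.7012 Ω
X_C = 1/(ωC) = 1.556 Ω
Net reactance X = X_L − X_C = -0.8546 Ω
Z = 4.200 − j0.8546 Ω
|Z| = √(4.200² + 0.8546²) = 4.286 Ω
I = V/|Z| = 24/4.286 = 5.600 A

5.600 A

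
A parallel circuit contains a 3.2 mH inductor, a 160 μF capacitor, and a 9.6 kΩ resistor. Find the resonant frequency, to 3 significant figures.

ω₀ = 1/√(LC) = 1/√(0.0032 × 0.00016) = 1398 rad/s
f₀ = ω₀/(2π) = 222 Hz

222 Hz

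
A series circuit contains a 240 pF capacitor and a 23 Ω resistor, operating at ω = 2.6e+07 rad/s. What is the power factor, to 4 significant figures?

X_C = 1/(ωC) = 160.3 Ω
Z = 23.00 − j160.3 Ω
|Z| = √(23.00² + 160.3²) = 161.9 Ω
∠Z = arctan(-160.3/23.00) = -81.83°
cos φ = cos(-81.83°) = 0.1421

0.1421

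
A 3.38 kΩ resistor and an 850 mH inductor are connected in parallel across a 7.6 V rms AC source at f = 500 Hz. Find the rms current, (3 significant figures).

3.63 mA

ω = 2πf = 3142 rad/s
X_L = ωL = 2670 Ω
Parallel: admittances add. Y = 1/R + 1/(jωL)
Y = (0.000296 − j0.000374) S
|Y| = 0.000477 S → |Z| = 1/|Y| = 2100 Ω, ∠Z = −∠Y = 51.7°
I = V/|Z| = 7.6/2100 = 3.63 mA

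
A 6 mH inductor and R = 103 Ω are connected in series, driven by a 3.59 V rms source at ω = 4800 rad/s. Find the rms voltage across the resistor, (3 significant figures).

X_L = ωL = 28.8 Ω
Z = 103 + j28.8 Ω
|Z| = √(103² + 28.8²) = 107 Ω
I = V/|Z| = 33.6 mA
V_R = I·|Z_R| = 0.0336 × 103 = 3.46 V

3.46 V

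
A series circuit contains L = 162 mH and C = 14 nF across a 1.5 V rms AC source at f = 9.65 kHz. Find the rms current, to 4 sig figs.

173.5 μA

ω = 2πf = 60630 rad/s
X_L = ωL = 9823 Ω
X_C = 1/(ωC) = 1178 Ω
Net reactance X = X_L − X_C = 8644 Ω
Z = j8644 Ω
|Z| = √(0² + 8644²) = 8644 Ω
I = V/|Z| = 1.5/8644 = 173.5 μA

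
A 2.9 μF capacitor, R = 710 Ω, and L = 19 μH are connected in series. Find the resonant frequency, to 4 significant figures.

21.44 kHz

ω₀ = 1/√(LC) = 1/√(1.9e-05 × 2.9e-06) = 134700 rad/s
f₀ = ω₀/(2π) = 21.44 kHz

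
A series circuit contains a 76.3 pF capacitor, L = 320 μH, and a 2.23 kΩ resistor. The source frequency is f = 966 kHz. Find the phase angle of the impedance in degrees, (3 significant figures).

-5.56°

ω = 2πf = 6.07e+06 rad/s
X_L = ωL = 1940 Ω
X_C = 1/(ωC) = 2160 Ω
Net reactance X = X_L − X_C = -217 Ω
Z = 2230 − j217 Ω
|Z| = √(2230² + 217²) = 2240 Ω
∠Z = arctan(-217/2230) = -5.56°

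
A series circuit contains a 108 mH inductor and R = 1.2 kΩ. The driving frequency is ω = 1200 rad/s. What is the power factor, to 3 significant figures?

X_L = ωL = 130 Ω
Z = 1200 + j130 Ω
|Z| = √(1200² + 130²) = 1210 Ω
∠Z = arctan(130/1200) = 6.16°
cos φ = cos(6.16°) = 0.994

0.994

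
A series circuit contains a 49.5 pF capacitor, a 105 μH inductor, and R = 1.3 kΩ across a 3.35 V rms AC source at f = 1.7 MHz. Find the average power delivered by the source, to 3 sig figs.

6.39 mW

ω = 2πf = 1.068e+07 rad/s
X_L = ωL = 1120 Ω
X_C = 1/(ωC) = 1890 Ω
Net reactance X = X_L − X_C = -770 Ω
Z = 1300 − j770 Ω
|Z| = √(1300² + 770²) = 1510 Ω
∠Z = arctan(-770/1300) = -30.6°
I = V/|Z| = 2.22 mA
P = VI cos φ = 3.35 × 0.00222 × cos(-30.6°) = 6.39 mW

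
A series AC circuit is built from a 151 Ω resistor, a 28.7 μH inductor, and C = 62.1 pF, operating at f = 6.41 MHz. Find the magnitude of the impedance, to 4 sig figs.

ω = 2πf = 4.028e+07 rad/s
X_L = ωL = 1156 Ω
X_C = 1/(ωC) = 399.8 Ω
Net reactance X = X_L − X_C = 756.1 Ω
Z = 151.0 + j756.1 Ω
|Z| = √(151.0² + 756.1²) = 771.0 Ω

771.0 Ω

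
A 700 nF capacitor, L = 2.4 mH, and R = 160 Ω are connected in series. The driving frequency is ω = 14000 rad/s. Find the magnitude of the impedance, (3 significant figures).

174 Ω

X_L = ωL = 33.6 Ω
X_C = 1/(ωC) = 102 Ω
Net reactance X = X_L − X_C = -68.4 Ω
Z = 160 − j68.4 Ω
|Z| = √(160² + 68.4²) = 174 Ω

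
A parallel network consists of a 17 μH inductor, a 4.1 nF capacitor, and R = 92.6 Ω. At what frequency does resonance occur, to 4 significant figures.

ω₀ = 1/√(LC) = 1/√(1.7e-05 × 4.1e-09) = 3.788e+06 rad/s
f₀ = ω₀/(2π) = 602.8 kHz

602.8 kHz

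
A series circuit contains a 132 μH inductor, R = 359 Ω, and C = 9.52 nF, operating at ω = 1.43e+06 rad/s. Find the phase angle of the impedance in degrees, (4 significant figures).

17.81°

X_L = ωL = 188.8 Ω
X_C = 1/(ωC) = 73.46 Ω
Net reactance X = X_L − X_C = 115.3 Ω
Z = 359.0 + j115.3 Ω
|Z| = √(359.0² + 115.3²) = 377.1 Ω
∠Z = arctan(115.3/359.0) = 17.81°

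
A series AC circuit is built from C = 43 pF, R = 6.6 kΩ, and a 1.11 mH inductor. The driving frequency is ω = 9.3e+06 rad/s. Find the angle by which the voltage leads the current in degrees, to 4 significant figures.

X_L = ωL = 10320 Ω
X_C = 1/(ωC) = 2501 Ω
Net reactance X = X_L − X_C = 7822 Ω
Z = 6600 + j7822 Ω
|Z| = √(6600² + 7822²) = 10230 Ω
∠Z = arctan(7822/6600) = 49.84°

49.84°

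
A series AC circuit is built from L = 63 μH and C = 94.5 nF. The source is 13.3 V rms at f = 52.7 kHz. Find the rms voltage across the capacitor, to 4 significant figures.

ω = 2πf = 331100 rad/s
X_L = ωL = 20.86 Ω
X_C = 1/(ωC) = 31.96 Ω
Net reactance X = X_L − X_C = -11.10 Ω
Z = − j11.10 Ω
|Z| = √(0² + 11.10²) = 11.10 Ω
I = V/|Z| = 1.199 A
V_C = I·|Z_C| = 1.199 × 31.96 = 38.30 V

38.30 V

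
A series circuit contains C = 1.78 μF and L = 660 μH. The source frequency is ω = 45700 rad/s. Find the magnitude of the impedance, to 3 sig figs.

17.9 Ω

X_L = ωL = 30.2 Ω
X_C = 1/(ωC) = 12.3 Ω
Net reactance X = X_L − X_C = 17.9 Ω
Z = j17.9 Ω
|Z| = √(0² + 17.9²) = 17.9 Ω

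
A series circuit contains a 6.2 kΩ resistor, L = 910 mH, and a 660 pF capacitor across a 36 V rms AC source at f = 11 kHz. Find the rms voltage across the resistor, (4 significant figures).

ω = 2πf = 69120 rad/s
X_L = ωL = 62890 Ω
X_C = 1/(ωC) = 21920 Ω
Net reactance X = X_L − X_C = 40970 Ω
Z = 6200 + j40970 Ω
|Z| = √(6200² + 40970²) = 41440 Ω
I = V/|Z| = 868.7 μA
V_R = I·|Z_R| = 0.0008687 × 6200 = 5.386 V

5.386 V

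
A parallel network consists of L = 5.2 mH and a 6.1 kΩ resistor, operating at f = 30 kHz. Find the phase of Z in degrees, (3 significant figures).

ω = 2πf = 188500 rad/s
X_L = ωL = 980 Ω
Parallel: admittances add. Y = 1/R + 1/(jωL)
Y = (0.000164 − j0.00102) S
|Y| = 0.00103 S → |Z| = 1/|Y| = 968 Ω, ∠Z = −∠Y = 80.9°

80.9°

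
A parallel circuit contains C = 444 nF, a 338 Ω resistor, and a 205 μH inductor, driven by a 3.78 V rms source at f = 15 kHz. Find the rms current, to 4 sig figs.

39.10 mA

ω = 2πf = 94250 rad/s
X_L = ωL = 19.32 Ω
X_C = 1/(ωC) = 23.90 Ω
Parallel: admittances add. Y = 1/R + 1/(jωL) + jωC
Y = (0.002959 − j0.009912) S
|Y| = 0.01034 S → |Z| = 1/|Y| = 96.68 Ω, ∠Z = −∠Y = 73.38°
I = V/|Z| = 3.78/96.68 = 39.10 mA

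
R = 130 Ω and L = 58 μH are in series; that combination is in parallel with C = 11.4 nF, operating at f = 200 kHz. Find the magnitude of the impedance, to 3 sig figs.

80.0 Ω

ω = 2πf = 1.257e+06 rad/s
X_L = ωL = 72.9 Ω
X_C = 1/(ωC) = 69.8 Ω
Branch 1 (R+jX_L): Z₁ = 130 + j72.9 Ω, |Z₁| = 149 Ω
Branch 2 (−jX_C): Z₂ = −j69.8 Ω
Parallel: Z = Z₁Z₂/(Z₁+Z₂), |Z| = 80.0 Ω, ∠Z = -62.1°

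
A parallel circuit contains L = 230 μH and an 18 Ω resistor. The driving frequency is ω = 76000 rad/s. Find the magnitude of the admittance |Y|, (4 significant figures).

X_L = ωL = 17.48 Ω
Parallel: admittances add. Y = 1/R + 1/(jωL)
Y = (0.05556 − j0.05721) S
|Y| = 0.07974 S → |Z| = 1/|Y| = 12.54 Ω, ∠Z = −∠Y = 45.84°

79.74 mS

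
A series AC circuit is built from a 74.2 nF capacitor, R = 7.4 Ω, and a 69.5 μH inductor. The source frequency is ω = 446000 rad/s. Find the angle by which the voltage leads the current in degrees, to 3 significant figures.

X_L = ωL = 31.0 Ω
X_C = 1/(ωC) = 30.2 Ω
Net reactance X = X_L − X_C = 0.779 Ω
Z = 7.40 + j0.779 Ω
|Z| = √(7.40² + 0.779²) = 7.44 Ω
∠Z = arctan(0.779/7.40) = 6.01°

6.01°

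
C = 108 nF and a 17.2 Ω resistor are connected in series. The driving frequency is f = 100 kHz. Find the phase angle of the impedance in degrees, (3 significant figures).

ω = 2πf = 628300 rad/s
X_C = 1/(ωC) = 14.7 Ω
Z = 17.2 − j14.7 Ω
|Z| = √(17.2² + 14.7²) = 22.6 Ω
∠Z = arctan(-14.7/17.2) = -40.6°

-40.6°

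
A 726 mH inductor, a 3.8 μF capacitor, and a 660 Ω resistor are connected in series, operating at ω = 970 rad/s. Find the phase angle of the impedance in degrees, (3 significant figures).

33.3°

X_L = ωL = 704 Ω
X_C = 1/(ωC) = 271 Ω
Net reactance X = X_L − X_C = 433 Ω
Z = 660 + j433 Ω
|Z| = √(660² + 433²) = 789 Ω
∠Z = arctan(433/660) = 33.3°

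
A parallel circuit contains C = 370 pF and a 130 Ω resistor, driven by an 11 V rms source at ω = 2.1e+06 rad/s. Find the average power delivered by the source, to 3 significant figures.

931 mW

X_C = 1/(ωC) = 1290 Ω
Parallel: admittances add. Y = 1/R + jωC
Y = (0.00769 + j0.000777) S
|Y| = 0.00773 S → |Z| = 1/|Y| = 129 Ω, ∠Z = −∠Y = -5.77°
I = V/|Z| = 85.0 mA
P = VI cos φ = 11 × 0.0850 × cos(-5.77°) = 931 mW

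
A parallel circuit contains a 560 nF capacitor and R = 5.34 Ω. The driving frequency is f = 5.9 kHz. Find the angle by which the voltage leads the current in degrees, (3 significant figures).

-6.33°

ω = 2πf = 37070 rad/s
X_C = 1/(ωC) = 48.2 Ω
Parallel: admittances add. Y = 1/R + jωC
Y = (0.187 + j0.0208) S
|Y| = 0.188 S → |Z| = 1/|Y| = 5.31 Ω, ∠Z = −∠Y = -6.33°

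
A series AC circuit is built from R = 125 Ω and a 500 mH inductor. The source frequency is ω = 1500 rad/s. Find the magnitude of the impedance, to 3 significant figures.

X_L = ωL = 750 Ω
Z = 125 + j750 Ω
|Z| = √(125² + 750²) = 760 Ω

760 Ω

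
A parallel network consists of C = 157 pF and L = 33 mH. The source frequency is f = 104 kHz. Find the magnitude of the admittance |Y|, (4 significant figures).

ω = 2πf = 653500 rad/s
X_L = ωL = 21560 Ω
X_C = 1/(ωC) = 9747 Ω
Parallel: admittances add. Y = 1/(jωL) + jωC
Y = (0 + j5.622e-05) S
|Y| = 5.622e-05 S → |Z| = 1/|Y| = 17790 Ω, ∠Z = −∠Y = -90.00°

56.22 μS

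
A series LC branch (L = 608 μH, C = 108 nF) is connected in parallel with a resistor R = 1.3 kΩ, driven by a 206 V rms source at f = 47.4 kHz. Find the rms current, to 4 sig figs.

1.383 A

ω = 2πf = 297800 rad/s
X_L = ωL = 181.1 Ω
X_C = 1/(ωC) = 31.09 Ω
Branch 1: Z₁ = R = 1300 Ω
Branch 2 (series LC): Z₂ = j(X_L − X_C) = j150.0 Ω
Parallel: Z = Z₁Z₂/(Z₁+Z₂), |Z| = 149.0 Ω, ∠Z = 83.42°
I = V/|Z| = 206/149.0 = 1.383 A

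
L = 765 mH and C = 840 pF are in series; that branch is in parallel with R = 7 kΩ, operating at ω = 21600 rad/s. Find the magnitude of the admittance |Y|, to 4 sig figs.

145.2 μS

X_L = ωL = 16520 Ω
X_C = 1/(ωC) = 55110 Ω
Branch 1: Z₁ = R = 7000 Ω
Branch 2 (series LC): Z₂ = j(X_L − X_C) = −j38590 Ω
Parallel: Z = Z₁Z₂/(Z₁+Z₂), |Z| = 6888 Ω, ∠Z = -10.28°
|Y| = 1/|Z| = 145.2 μS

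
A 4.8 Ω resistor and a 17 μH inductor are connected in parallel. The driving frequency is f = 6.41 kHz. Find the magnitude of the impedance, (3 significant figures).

0.678 Ω

ω = 2πf = 40280 rad/s
X_L = ωL = 0.685 Ω
Parallel: admittances add. Y = 1/R + 1/(jωL)
Y = (0.208 − j1.46) S
|Y| = 1.48 S → |Z| = 1/|Y| = 0.678 Ω, ∠Z = −∠Y = 81.9°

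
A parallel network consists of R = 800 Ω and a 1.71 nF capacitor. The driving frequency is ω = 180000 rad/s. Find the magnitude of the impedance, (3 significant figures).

X_C = 1/(ωC) = 3250 Ω
Parallel: admittances add. Y = 1/R + jωC
Y = (0.00125 + j0.000308) S
|Y| = 0.00129 S → |Z| = 1/|Y| = 777 Ω, ∠Z = −∠Y = -13.8°

777 Ω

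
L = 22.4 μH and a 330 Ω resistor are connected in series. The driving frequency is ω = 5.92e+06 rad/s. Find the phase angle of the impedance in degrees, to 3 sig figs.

X_L = ωL = 133 Ω
Z = 330 + j133 Ω
|Z| = √(330² + 133²) = 356 Ω
∠Z = arctan(133/330) = 21.9°

21.9°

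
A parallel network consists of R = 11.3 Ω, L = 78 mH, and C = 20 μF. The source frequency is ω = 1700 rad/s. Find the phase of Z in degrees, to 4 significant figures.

-16.65°

X_L = ωL = 132.6 Ω
X_C = 1/(ωC) = 29.41 Ω
Parallel: admittances add. Y = 1/R + 1/(jωL) + jωC
Y = (0.08850 + j0.02646) S
|Y| = 0.09237 S → |Z| = 1/|Y| = 10.83 Ω, ∠Z = −∠Y = -16.65°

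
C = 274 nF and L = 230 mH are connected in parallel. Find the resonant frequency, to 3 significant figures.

ω₀ = 1/√(LC) = 1/√(0.23 × 2.74e-07) = 3983 rad/s
f₀ = ω₀/(2π) = 634 Hz

634 Hz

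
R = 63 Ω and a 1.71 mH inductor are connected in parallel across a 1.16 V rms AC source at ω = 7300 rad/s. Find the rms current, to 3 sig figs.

X_L = ωL = 12.5 Ω
Parallel: admittances add. Y = 1/R + 1/(jωL)
Y = (0.0159 − j0.0801) S
|Y| = 0.0817 S → |Z| = 1/|Y| = 12.2 Ω, ∠Z = −∠Y = 78.8°
I = V/|Z| = 1.16/12.2 = 94.7 mA

94.7 mA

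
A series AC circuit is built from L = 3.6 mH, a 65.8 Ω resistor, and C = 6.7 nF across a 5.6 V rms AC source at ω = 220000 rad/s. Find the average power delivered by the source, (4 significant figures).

119.8 mW

X_L = ωL = 792.0 Ω
X_C = 1/(ωC) = 678.4 Ω
Net reactance X = X_L − X_C = 113.6 Ω
Z = 65.80 + j113.6 Ω
|Z| = √(65.80² + 113.6²) = 131.3 Ω
∠Z = arctan(113.6/65.80) = 59.91°
I = V/|Z| = 42.66 mA
P = VI cos φ = 5.6 × 0.04266 × cos(59.91°) = 119.8 mW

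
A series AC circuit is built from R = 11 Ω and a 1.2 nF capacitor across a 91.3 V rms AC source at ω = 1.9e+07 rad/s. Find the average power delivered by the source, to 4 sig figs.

44.84 W

X_C = 1/(ωC) = 43.86 Ω
Z = 11.00 − j43.86 Ω
|Z| = √(11.00² + 43.86²) = 45.22 Ω
∠Z = arctan(-43.86/11.00) = -75.92°
I = V/|Z| = 2.019 A
P = VI cos φ = 91.3 × 2.019 × cos(-75.92°) = 44.84 W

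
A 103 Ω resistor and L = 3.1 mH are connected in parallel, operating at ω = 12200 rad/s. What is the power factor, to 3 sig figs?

X_L = ωL = 37.8 Ω
Parallel: admittances add. Y = 1/R + 1/(jωL)
Y = (0.00971 − j0.0264) S
|Y| = 0.0282 S → |Z| = 1/|Y| = 35.5 Ω, ∠Z = −∠Y = 69.8°
cos φ = cos(69.8°) = 0.345

0.345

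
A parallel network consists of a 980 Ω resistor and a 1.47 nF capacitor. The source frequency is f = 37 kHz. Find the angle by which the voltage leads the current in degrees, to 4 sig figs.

ω = 2πf = 232500 rad/s
X_C = 1/(ωC) = 2926 Ω
Parallel: admittances add. Y = 1/R + jωC
Y = (0.001020 + j0.0003417) S
|Y| = 0.001076 S → |Z| = 1/|Y| = 929.3 Ω, ∠Z = −∠Y = -18.52°

-18.52°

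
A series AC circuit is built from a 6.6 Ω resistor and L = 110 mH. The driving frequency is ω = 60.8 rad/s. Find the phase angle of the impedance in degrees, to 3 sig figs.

45.4°

X_L = ωL = 6.69 Ω
Z = 6.60 + j6.69 Ω
|Z| = √(6.60² + 6.69²) = 9.40 Ω
∠Z = arctan(6.69/6.60) = 45.4°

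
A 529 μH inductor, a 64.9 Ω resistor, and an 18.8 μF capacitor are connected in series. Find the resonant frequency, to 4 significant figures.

1.596 kHz

ω₀ = 1/√(LC) = 1/√(0.000529 × 1.88e-05) = 10030 rad/s
f₀ = ω₀/(2π) = 1.596 kHz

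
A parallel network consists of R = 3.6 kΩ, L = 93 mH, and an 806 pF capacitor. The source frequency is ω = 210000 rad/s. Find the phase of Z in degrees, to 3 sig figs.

-23.0°

X_L = ωL = 19500 Ω
X_C = 1/(ωC) = 5910 Ω
Parallel: admittances add. Y = 1/R + 1/(jωL) + jωC
Y = (0.000278 + j0.000118) S
|Y| = 0.000302 S → |Z| = 1/|Y| = 3310 Ω, ∠Z = −∠Y = -23.0°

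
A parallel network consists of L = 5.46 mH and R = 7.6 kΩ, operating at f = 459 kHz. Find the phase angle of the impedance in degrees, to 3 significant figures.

25.8°

ω = 2πf = 2.884e+06 rad/s
X_L = ωL = 15700 Ω
Parallel: admittances add. Y = 1/R + 1/(jωL)
Y = (0.000132 − j6.35e-05) S
|Y| = 0.000146 S → |Z| = 1/|Y| = 6840 Ω, ∠Z = −∠Y = 25.8°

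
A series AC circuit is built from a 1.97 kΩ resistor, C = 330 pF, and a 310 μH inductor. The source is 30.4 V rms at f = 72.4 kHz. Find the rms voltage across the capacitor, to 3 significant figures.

ω = 2πf = 454900 rad/s
X_L = ωL = 141 Ω
X_C = 1/(ωC) = 6660 Ω
Net reactance X = X_L − X_C = -6520 Ω
Z = 1970 − j6520 Ω
|Z| = √(1970² + 6520²) = 6810 Ω
I = V/|Z| = 4.46 mA
V_C = I·|Z_C| = 0.00446 × 6660 = 29.7 V

29.7 V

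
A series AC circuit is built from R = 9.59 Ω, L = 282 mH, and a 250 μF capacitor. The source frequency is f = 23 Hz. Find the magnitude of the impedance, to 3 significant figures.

16.2 Ω

ω = 2πf = 144.5 rad/s
X_L = ωL = 40.8 Ω
X_C = 1/(ωC) = 27.7 Ω
Net reactance X = X_L − X_C = 13.1 Ω
Z = 9.59 + j13.1 Ω
|Z| = √(9.59² + 13.1²) = 16.2 Ω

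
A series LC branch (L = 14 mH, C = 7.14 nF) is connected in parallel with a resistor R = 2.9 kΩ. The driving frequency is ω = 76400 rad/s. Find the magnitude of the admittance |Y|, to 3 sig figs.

X_L = ωL = 1070 Ω
X_C = 1/(ωC) = 1830 Ω
Branch 1: Z₁ = R = 2900 Ω
Branch 2 (series LC): Z₂ = j(X_L − X_C) = −j764 Ω
Parallel: Z = Z₁Z₂/(Z₁+Z₂), |Z| = 738 Ω, ∠Z = -75.2°
|Y| = 1/|Z| = 1.35 mS

1.35 mS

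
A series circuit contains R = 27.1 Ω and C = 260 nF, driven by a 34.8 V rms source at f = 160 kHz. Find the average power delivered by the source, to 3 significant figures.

43.8 W

ω = 2πf = 1.005e+06 rad/s
X_C = 1/(ωC) = 3.83 Ω
Z = 27.1 − j3.83 Ω
|Z| = √(27.1² + 3.83²) = 27.4 Ω
∠Z = arctan(-3.83/27.1) = -8.04°
I = V/|Z| = 1.27 A
P = VI cos φ = 34.8 × 1.27 × cos(-8.04°) = 43.8 W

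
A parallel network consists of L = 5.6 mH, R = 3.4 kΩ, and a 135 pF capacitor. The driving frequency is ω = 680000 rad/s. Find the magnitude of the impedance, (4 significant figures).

X_L = ωL = 3808 Ω
X_C = 1/(ωC) = 10890 Ω
Parallel: admittances add. Y = 1/R + 1/(jωL) + jωC
Y = (0.0002941 − j0.0001708) S
|Y| = 0.0003401 S → |Z| = 1/|Y| = 2940 Ω, ∠Z = −∠Y = 30.15°

2940 Ω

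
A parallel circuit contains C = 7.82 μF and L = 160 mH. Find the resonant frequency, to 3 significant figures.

ω₀ = 1/√(LC) = 1/√(0.16 × 7.82e-06) = 894.0 rad/s
f₀ = ω₀/(2π) = 142 Hz

142 Hz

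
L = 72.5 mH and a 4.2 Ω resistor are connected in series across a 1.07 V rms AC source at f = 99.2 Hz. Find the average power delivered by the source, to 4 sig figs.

ω = 2πf = 623.3 rad/s
X_L = ωL = 45.19 Ω
Z = 4.200 + j45.19 Ω
|Z| = √(4.200² + 45.19²) = 45.38 Ω
∠Z = arctan(45.19/4.200) = 84.69°
I = V/|Z| = 23.58 mA
P = VI cos φ = 1.07 × 0.02358 × cos(84.69°) = 2.335 mW

2.335 mW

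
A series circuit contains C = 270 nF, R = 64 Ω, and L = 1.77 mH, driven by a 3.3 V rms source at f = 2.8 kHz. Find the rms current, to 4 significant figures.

17.33 mA

ω = 2πf = 17590 rad/s
X_L = ωL = 31.14 Ω
X_C = 1/(ωC) = 210.5 Ω
Net reactance X = X_L − X_C = -179.4 Ω
Z = 64.00 − j179.4 Ω
|Z| = √(64.00² + 179.4²) = 190.5 Ω
I = V/|Z| = 3.3/190.5 = 17.33 mA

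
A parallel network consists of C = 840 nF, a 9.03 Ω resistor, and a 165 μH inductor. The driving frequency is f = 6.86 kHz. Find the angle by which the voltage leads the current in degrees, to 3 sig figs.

43.3°

ω = 2πf = 43100 rad/s
X_L = ωL = 7.11 Ω
X_C = 1/(ωC) = 27.6 Ω
Parallel: admittances add. Y = 1/R + 1/(jωL) + jωC
Y = (0.111 − j0.104) S
|Y| = 0.152 S → |Z| = 1/|Y| = 6.57 Ω, ∠Z = −∠Y = 43.3°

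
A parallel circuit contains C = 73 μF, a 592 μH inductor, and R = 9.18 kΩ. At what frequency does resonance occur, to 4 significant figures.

765.6 Hz

ω₀ = 1/√(LC) = 1/√(0.000592 × 7.3e-05) = 4810 rad/s
f₀ = ω₀/(2π) = 765.6 Hz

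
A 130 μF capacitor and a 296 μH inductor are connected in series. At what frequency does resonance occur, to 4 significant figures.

ω₀ = 1/√(LC) = 1/√(0.000296 × 0.00013) = 5098 rad/s
f₀ = ω₀/(2π) = 811.3 Hz

811.3 Hz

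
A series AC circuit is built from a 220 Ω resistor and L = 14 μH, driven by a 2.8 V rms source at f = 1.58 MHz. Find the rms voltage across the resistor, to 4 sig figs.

ω = 2πf = 9.927e+06 rad/s
X_L = ωL = 139.0 Ω
Z = 220.0 + j139.0 Ω
|Z| = √(220.0² + 139.0²) = 260.2 Ω
I = V/|Z| = 10.76 mA
V_R = I·|Z_R| = 0.01076 × 220.0 = 2.367 V

2.367 V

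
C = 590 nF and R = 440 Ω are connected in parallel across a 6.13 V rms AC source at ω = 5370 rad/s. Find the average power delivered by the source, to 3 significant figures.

85.4 mW

X_C = 1/(ωC) = 316 Ω
Parallel: admittances add. Y = 1/R + jωC
Y = (0.00227 + j0.00317) S
|Y| = 0.00390 S → |Z| = 1/|Y| = 256 Ω, ∠Z = −∠Y = -54.3°
I = V/|Z| = 23.9 mA
P = VI cos φ = 6.13 × 0.0239 × cos(-54.3°) = 85.4 mW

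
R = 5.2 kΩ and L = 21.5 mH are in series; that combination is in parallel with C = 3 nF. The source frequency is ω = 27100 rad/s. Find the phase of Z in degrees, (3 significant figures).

-17.5°

X_L = ωL = 583 Ω
X_C = 1/(ωC) = 12300 Ω
Branch 1 (R+jX_L): Z₁ = 5200 + j583 Ω, |Z₁| = 5230 Ω
Branch 2 (−jX_C): Z₂ = −j12300 Ω
Parallel: Z = Z₁Z₂/(Z₁+Z₂), |Z| = 5020 Ω, ∠Z = -17.5°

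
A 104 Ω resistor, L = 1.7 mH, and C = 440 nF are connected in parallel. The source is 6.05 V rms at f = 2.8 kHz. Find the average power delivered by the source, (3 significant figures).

352 mW

ω = 2πf = 17590 rad/s
X_L = ωL = 29.9 Ω
X_C = 1/(ωC) = 129 Ω
Parallel: admittances add. Y = 1/R + 1/(jωL) + jωC
Y = (0.00962 − j0.0257) S
|Y| = 0.0274 S → |Z| = 1/|Y| = 36.4 Ω, ∠Z = −∠Y = 69.5°
I = V/|Z| = 166 mA
P = VI cos φ = 6.05 × 0.166 × cos(69.5°) = 352 mW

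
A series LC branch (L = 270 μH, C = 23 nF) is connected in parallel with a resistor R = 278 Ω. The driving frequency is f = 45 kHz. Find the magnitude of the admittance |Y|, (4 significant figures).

13.41 mS

ω = 2πf = 282700 rad/s
X_L = ωL = 76.34 Ω
X_C = 1/(ωC) = 153.8 Ω
Branch 1: Z₁ = R = 278.0 Ω
Branch 2 (series LC): Z₂ = j(X_L − X_C) = −j77.43 Ω
Parallel: Z = Z₁Z₂/(Z₁+Z₂), |Z| = 74.59 Ω, ∠Z = -74.44°
|Y| = 1/|Z| = 13.41 mS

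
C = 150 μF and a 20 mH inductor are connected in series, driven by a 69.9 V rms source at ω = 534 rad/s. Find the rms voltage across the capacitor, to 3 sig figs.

X_L = ωL = 10.7 Ω
X_C = 1/(ωC) = 12.5 Ω
Net reactance X = X_L − X_C = -1.80 Ω
Z = − j1.80 Ω
|Z| = √(0² + 1.80²) = 1.80 Ω
I = V/|Z| = 38.7 A
V_C = I·|Z_C| = 38.7 × 12.5 = 484 V

484 V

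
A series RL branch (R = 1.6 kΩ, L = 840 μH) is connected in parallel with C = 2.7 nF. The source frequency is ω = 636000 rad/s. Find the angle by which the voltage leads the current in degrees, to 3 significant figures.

X_L = ωL = 534 Ω
X_C = 1/(ωC) = 582 Ω
Branch 1 (R+jX_L): Z₁ = 1600 + j534 Ω, |Z₁| = 1690 Ω
Branch 2 (−jX_C): Z₂ = −j582 Ω
Parallel: Z = Z₁Z₂/(Z₁+Z₂), |Z| = 614 Ω, ∠Z = -69.8°

-69.8°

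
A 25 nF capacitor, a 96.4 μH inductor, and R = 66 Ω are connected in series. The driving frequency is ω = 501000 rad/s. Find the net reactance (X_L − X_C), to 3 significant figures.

-31.5 Ω

X_L = ωL = 48.3 Ω
X_C = 1/(ωC) = 79.8 Ω
X = 48.3 − 79.8 = -31.5 Ω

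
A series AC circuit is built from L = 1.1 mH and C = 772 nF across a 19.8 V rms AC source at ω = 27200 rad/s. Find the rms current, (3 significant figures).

X_L = ωL = 29.9 Ω
X_C = 1/(ωC) = 47.6 Ω
Net reactance X = X_L − X_C = -17.7 Ω
Z = − j17.7 Ω
|Z| = √(0² + 17.7²) = 17.7 Ω
I = V/|Z| = 19.8/17.7 = 1.12 A

1.12 A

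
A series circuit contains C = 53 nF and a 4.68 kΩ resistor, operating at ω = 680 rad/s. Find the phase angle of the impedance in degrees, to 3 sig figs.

X_C = 1/(ωC) = 27700 Ω
Z = 4680 − j27700 Ω
|Z| = √(4680² + 27700²) = 28100 Ω
∠Z = arctan(-27700/4680) = -80.4°

-80.4°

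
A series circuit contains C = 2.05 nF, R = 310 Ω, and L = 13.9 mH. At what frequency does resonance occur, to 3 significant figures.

ω₀ = 1/√(LC) = 1/√(0.0139 × 2.05e-09) = 187300 rad/s
f₀ = ω₀/(2π) = 29.8 kHz

29.8 kHz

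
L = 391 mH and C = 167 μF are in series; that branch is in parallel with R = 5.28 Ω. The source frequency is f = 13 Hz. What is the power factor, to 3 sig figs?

ω = 2πf = 81.68 rad/s
X_L = ωL = 31.9 Ω
X_C = 1/(ωC) = 73.3 Ω
Branch 1: Z₁ = R = 5.28 Ω
Branch 2 (series LC): Z₂ = j(X_L − X_C) = −j41.4 Ω
Parallel: Z = Z₁Z₂/(Z₁+Z₂), |Z| = 5.24 Ω, ∠Z = -7.27°
cos φ = cos(-7.27°) = 0.992

0.992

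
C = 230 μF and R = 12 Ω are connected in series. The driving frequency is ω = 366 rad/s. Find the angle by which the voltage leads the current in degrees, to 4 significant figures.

-44.71°

X_C = 1/(ωC) = 11.88 Ω
Z = 12.00 − j11.88 Ω
|Z| = √(12.00² + 11.88²) = 16.89 Ω
∠Z = arctan(-11.88/12.00) = -44.71°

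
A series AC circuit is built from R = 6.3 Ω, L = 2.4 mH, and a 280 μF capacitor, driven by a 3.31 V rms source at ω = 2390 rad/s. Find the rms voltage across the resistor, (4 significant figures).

2.746 V

X_L = ωL = 5.736 Ω
X_C = 1/(ωC) = 1.494 Ω
Net reactance X = X_L − X_C = 4.242 Ω
Z = 6.300 + j4.242 Ω
|Z| = √(6.300² + 4.242²) = 7.595 Ω
I = V/|Z| = 435.8 mA
V_R = I·|Z_R| = 0.4358 × 6.300 = 2.746 V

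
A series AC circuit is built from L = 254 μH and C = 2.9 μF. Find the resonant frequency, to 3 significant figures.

ω₀ = 1/√(LC) = 1/√(0.000254 × 2.9e-06) = 36850 rad/s
f₀ = ω₀/(2π) = 5.86 kHz

5.86 kHz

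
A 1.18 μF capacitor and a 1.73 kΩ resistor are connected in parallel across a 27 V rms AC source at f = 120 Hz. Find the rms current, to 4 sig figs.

ω = 2πf = 754.0 rad/s
X_C = 1/(ωC) = 1124 Ω
Parallel: admittances add. Y = 1/R + jωC
Y = (0.0005780 + j0.0008897) S
|Y| = 0.001061 S → |Z| = 1/|Y| = 942.5 Ω, ∠Z = −∠Y = -56.99°
I = V/|Z| = 27/942.5 = 28.65 mA

28.65 mA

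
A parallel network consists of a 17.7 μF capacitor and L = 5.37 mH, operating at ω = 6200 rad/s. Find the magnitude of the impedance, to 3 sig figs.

X_L = ωL = 33.3 Ω
X_C = 1/(ωC) = 9.11 Ω
Parallel: admittances add. Y = 1/(jωL) + jωC
Y = (0 + j0.0797) S
|Y| = 0.0797 S → |Z| = 1/|Y| = 12.5 Ω, ∠Z = −∠Y = -90.0°

12.5 Ω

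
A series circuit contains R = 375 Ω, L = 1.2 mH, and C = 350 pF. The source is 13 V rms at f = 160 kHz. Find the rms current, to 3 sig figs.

ω = 2πf = 1.005e+06 rad/s
X_L = ωL = 1210 Ω
X_C = 1/(ωC) = 2840 Ω
Net reactance X = X_L − X_C = -1640 Ω
Z = 375 − j1640 Ω
|Z| = √(375² + 1640²) = 1680 Ω
I = V/|Z| = 13/1680 = 7.75 mA

7.75 mA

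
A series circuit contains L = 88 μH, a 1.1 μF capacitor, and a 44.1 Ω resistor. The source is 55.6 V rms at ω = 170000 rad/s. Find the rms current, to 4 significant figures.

1.232 A

X_L = ωL = 14.96 Ω
X_C = 1/(ωC) = 5.348 Ω
Net reactance X = X_L − X_C = 9.612 Ω
Z = 44.10 + j9.612 Ω
|Z| = √(44.10² + 9.612²) = 45.14 Ω
I = V/|Z| = 55.6/45.14 = 1.232 A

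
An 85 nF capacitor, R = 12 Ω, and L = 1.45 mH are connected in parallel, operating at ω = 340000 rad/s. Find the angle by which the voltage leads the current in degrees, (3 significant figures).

-17.9°

X_L = ωL = 493 Ω
X_C = 1/(ωC) = 34.6 Ω
Parallel: admittances add. Y = 1/R + 1/(jωL) + jωC
Y = (0.0833 + j0.0269) S
|Y| = 0.0876 S → |Z| = 1/|Y| = 11.4 Ω, ∠Z = −∠Y = -17.9°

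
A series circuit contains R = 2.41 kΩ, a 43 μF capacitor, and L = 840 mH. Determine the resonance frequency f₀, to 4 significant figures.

26.48 Hz

ω₀ = 1/√(LC) = 1/√(0.84 × 4.3e-05) = 166.4 rad/s
f₀ = ω₀/(2π) = 26.48 Hz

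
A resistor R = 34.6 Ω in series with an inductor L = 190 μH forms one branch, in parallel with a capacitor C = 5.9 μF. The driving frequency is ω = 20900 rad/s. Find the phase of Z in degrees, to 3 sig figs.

X_L = ωL = 3.97 Ω
X_C = 1/(ωC) = 8.11 Ω
Branch 1 (R+jX_L): Z₁ = 34.6 + j3.97 Ω, |Z₁| = 34.8 Ω
Branch 2 (−jX_C): Z₂ = −j8.11 Ω
Parallel: Z = Z₁Z₂/(Z₁+Z₂), |Z| = 8.11 Ω, ∠Z = -76.6°

-76.6°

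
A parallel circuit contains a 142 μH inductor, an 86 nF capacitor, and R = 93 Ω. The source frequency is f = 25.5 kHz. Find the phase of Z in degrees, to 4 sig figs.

ω = 2πf = 160200 rad/s
X_L = ωL = 22.75 Ω
X_C = 1/(ωC) = 72.57 Ω
Parallel: admittances add. Y = 1/R + 1/(jωL) + jωC
Y = (0.01075 − j0.03017) S
|Y| = 0.03203 S → |Z| = 1/|Y| = 31.22 Ω, ∠Z = −∠Y = 70.39°

70.39°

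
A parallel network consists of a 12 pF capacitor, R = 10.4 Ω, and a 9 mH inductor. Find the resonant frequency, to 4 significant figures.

ω₀ = 1/√(LC) = 1/√(0.009 × 1.2e-11) = 3.043e+06 rad/s
f₀ = ω₀/(2π) = 484.3 kHz

484.3 kHz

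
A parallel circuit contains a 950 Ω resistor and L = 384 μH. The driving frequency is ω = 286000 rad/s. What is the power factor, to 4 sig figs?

0.1148

X_L = ωL = 109.8 Ω
Parallel: admittances add. Y = 1/R + 1/(jωL)
Y = (0.001053 − j0.009105) S
|Y| = 0.009166 S → |Z| = 1/|Y| = 109.1 Ω, ∠Z = −∠Y = 83.41°
cos φ = cos(83.41°) = 0.1148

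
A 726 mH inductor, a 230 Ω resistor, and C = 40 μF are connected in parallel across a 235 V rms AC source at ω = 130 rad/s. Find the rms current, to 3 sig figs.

X_L = ωL = 94.4 Ω
X_C = 1/(ωC) = 192 Ω
Parallel: admittances add. Y = 1/R + 1/(jωL) + jωC
Y = (0.00435 − j0.00540) S
|Y| = 0.00693 S → |Z| = 1/|Y| = 144 Ω, ∠Z = −∠Y = 51.1°
I = V/|Z| = 235/144 = 1.63 A

1.63 A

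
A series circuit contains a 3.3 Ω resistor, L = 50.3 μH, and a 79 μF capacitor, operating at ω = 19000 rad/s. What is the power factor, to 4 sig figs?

X_L = ωL = 0.9557 Ω
X_C = 1/(ωC) = 0.6662 Ω
Net reactance X = X_L − X_C = 0.2895 Ω
Z = 3.300 + j0.2895 Ω
|Z| = √(3.300² + 0.2895²) = 3.313 Ω
∠Z = arctan(0.2895/3.300) = 5.013°
cos φ = cos(5.013°) = 0.9962

0.9962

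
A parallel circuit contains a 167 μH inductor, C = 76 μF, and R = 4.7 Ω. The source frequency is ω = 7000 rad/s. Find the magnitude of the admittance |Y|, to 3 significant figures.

387 mS

X_L = ωL = 1.17 Ω
X_C = 1/(ωC) = 1.88 Ω
Parallel: admittances add. Y = 1/R + 1/(jωL) + jωC
Y = (0.213 − j0.323) S
|Y| = 0.387 S → |Z| = 1/|Y| = 2.58 Ω, ∠Z = −∠Y = 56.7°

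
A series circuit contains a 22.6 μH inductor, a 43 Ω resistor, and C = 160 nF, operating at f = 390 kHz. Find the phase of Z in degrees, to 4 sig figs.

50.86°

ω = 2πf = 2.45e+06 rad/s
X_L = ωL = 55.38 Ω
X_C = 1/(ωC) = 2.551 Ω
Net reactance X = X_L − X_C = 52.83 Ω
Z = 43.00 + j52.83 Ω
|Z| = √(43.00² + 52.83²) = 68.12 Ω
∠Z = arctan(52.83/43.00) = 50.86°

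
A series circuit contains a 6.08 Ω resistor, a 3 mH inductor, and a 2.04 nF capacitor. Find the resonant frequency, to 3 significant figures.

64.3 kHz

ω₀ = 1/√(LC) = 1/√(0.003 × 2.04e-09) = 404200 rad/s
f₀ = ω₀/(2π) = 64.3 kHz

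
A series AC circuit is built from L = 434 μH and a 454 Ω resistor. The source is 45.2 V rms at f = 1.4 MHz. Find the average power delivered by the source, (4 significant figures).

ω = 2πf = 8.796e+06 rad/s
X_L = ωL = 3818 Ω
Z = 454.0 + j3818 Ω
|Z| = √(454.0² + 3818²) = 3845 Ω
∠Z = arctan(3818/454.0) = 83.22°
I = V/|Z| = 11.76 mA
P = VI cos φ = 45.2 × 0.01176 × cos(83.22°) = 62.75 mW

62.75 mW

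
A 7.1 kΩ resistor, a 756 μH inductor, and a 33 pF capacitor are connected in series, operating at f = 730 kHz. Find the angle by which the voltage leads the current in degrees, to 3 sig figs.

-23.9°

ω = 2πf = 4.587e+06 rad/s
X_L = ωL = 3470 Ω
X_C = 1/(ωC) = 6610 Ω
Net reactance X = X_L − X_C = -3140 Ω
Z = 7100 − j3140 Ω
|Z| = √(7100² + 3140²) = 7760 Ω
∠Z = arctan(-3140/7100) = -23.9°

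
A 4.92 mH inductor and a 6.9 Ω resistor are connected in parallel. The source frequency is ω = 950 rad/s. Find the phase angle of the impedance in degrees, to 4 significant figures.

X_L = ωL = 4.674 Ω
Parallel: admittances add. Y = 1/R + 1/(jωL)
Y = (0.1449 − j0.2139) S
|Y| = 0.2584 S → |Z| = 1/|Y| = 3.870 Ω, ∠Z = −∠Y = 55.89°

55.89°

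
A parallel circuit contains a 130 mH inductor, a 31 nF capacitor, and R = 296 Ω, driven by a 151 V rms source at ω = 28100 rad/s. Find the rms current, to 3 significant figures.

X_L = ωL = 3650 Ω
X_C = 1/(ωC) = 1150 Ω
Parallel: admittances add. Y = 1/R + 1/(jωL) + jωC
Y = (0.00338 + j0.000597) S
|Y| = 0.00343 S → |Z| = 1/|Y| = 291 Ω, ∠Z = −∠Y = -10.0°
I = V/|Z| = 151/291 = 518 mA

518 mA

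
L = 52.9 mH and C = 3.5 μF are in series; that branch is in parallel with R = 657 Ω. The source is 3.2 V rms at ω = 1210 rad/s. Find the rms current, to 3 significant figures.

19.2 mA

X_L = ωL = 64.0 Ω
X_C = 1/(ωC) = 236 Ω
Branch 1: Z₁ = R = 657 Ω
Branch 2 (series LC): Z₂ = j(X_L − X_C) = −j172 Ω
Parallel: Z = Z₁Z₂/(Z₁+Z₂), |Z| = 166 Ω, ∠Z = -75.3°
I = V/|Z| = 3.2/166 = 19.2 mA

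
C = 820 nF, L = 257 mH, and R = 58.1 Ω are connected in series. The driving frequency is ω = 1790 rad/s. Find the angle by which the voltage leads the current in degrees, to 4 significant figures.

-75.29°

X_L = ωL = 460.0 Ω
X_C = 1/(ωC) = 681.3 Ω
Net reactance X = X_L − X_C = -221.3 Ω
Z = 58.10 − j221.3 Ω
|Z| = √(58.10² + 221.3²) = 228.8 Ω
∠Z = arctan(-221.3/58.10) = -75.29°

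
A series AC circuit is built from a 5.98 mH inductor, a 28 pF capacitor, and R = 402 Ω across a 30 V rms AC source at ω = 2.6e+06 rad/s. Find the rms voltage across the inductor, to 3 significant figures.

X_L = ωL = 15500 Ω
X_C = 1/(ωC) = 13700 Ω
Net reactance X = X_L − X_C = 1810 Ω
Z = 402 + j1810 Ω
|Z| = √(402² + 1810²) = 1860 Ω
I = V/|Z| = 16.2 mA
V_L = I·|Z_L| = 0.0162 × 15500 = 251 V

251 V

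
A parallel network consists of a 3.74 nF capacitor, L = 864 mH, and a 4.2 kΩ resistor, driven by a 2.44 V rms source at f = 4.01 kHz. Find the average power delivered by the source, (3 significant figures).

ω = 2πf = 25200 rad/s
X_L = ωL = 21800 Ω
X_C = 1/(ωC) = 10600 Ω
Parallel: admittances add. Y = 1/R + 1/(jωL) + jωC
Y = (0.000238 + j4.83e-05) S
|Y| = 0.000243 S → |Z| = 1/|Y| = 4120 Ω, ∠Z = −∠Y = -11.5°
I = V/|Z| = 593 μA
P = VI cos φ = 2.44 × 0.000593 × cos(-11.5°) = 1.42 mW

1.42 mW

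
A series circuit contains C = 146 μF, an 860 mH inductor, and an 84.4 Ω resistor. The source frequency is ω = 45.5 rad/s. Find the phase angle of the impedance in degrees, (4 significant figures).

-52.85°

X_L = ωL = 39.13 Ω
X_C = 1/(ωC) = 150.5 Ω
Net reactance X = X_L − X_C = -111.4 Ω
Z = 84.40 − j111.4 Ω
|Z| = √(84.40² + 111.4²) = 139.8 Ω
∠Z = arctan(-111.4/84.40) = -52.85°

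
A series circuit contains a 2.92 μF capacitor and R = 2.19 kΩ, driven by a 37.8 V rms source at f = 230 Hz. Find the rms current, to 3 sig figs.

17.2 mA

ω = 2πf = 1445 rad/s
X_C = 1/(ωC) = 237 Ω
Z = 2190 − j237 Ω
|Z| = √(2190² + 237²) = 2200 Ω
I = V/|Z| = 37.8/2200 = 17.2 mA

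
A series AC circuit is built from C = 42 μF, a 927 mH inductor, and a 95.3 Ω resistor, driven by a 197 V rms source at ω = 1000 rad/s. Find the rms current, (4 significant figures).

216.9 mA

X_L = ωL = 927.0 Ω
X_C = 1/(ωC) = 23.81 Ω
Net reactance X = X_L − X_C = 903.2 Ω
Z = 95.30 + j903.2 Ω
|Z| = √(95.30² + 903.2²) = 908.2 Ω
I = V/|Z| = 197/908.2 = 216.9 mA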